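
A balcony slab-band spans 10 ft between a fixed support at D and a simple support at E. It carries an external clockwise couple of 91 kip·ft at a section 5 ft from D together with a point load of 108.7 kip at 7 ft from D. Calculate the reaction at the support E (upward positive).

R_E = 71.49 kip

Choose R_E as the redundant. The primary structure is the cantilever fixed at D.
Primary-structure tip deflection at E by superposition:
  clockwise couple 91 at a = 5: M₀a(2L − a)/(2EI) = 3412/EI
  point load 108.7 at a = 7: Pa²(3L − a)/(6EI) = 20417/EI
  δ_0 = 23830/EI
Flexibility coefficient — unit upward force at E: δ_{EE} = L³/(3EI) = 333.3/EI.
Compatibility at E: δ_0 − R_E·δ_{EE} = 0, so R_E = 23830/333.3 = 71.49 kip.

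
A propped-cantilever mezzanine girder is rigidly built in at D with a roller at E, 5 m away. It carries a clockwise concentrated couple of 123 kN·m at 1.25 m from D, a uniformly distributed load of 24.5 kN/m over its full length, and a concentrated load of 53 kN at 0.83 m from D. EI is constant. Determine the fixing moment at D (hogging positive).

Take the reaction at E as the redundant and release it; the primary structure is a cantilever fixed at D.
Primary-structure tip deflection at E by superposition:
  clockwise couple 123 at a = 1.25: M₀a(2L − a)/(2EI) = 672.7/EI
  UDL 24.5: wL⁴/(8EI) = 1914/EI
  point load 53 at a = 0.83: Pa²(3L − a)/(6EI) = 86.23/EI
  δ_0 = 2673/EI
Flexibility coefficient — unit upward force at E: δ_{EE} = L³/(3EI) = 41.67/EI.
Compatibility at E: δ_0 − R_E·δ_{EE} = 0, so R_E = 2673/41.67 = 64.15 kN.
Moment equilibrium about D: M_D = Σ(load moments about D) − R_E·L = 473.2 − 64.15×5 = 152.5 kN·m.

M_D = 152.5 kN·m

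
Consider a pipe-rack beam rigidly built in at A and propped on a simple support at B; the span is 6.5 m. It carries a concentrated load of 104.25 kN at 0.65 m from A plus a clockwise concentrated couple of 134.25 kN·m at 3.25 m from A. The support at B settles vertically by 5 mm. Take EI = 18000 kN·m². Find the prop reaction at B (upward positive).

Take the reaction at B as the redundant and release it; the primary structure is a cantilever fixed at A.
Primary-structure tip deflection at B by superposition:
  point load 104.25 at a = 0.65: Pa²(3L − a)/(6EI) = 138.4/EI
  clockwise couple 134.25 at a = 3.25: M₀a(2L − a)/(2EI) = 2127/EI
  δ_0 = 2265/EI
Flexibility coefficient — unit upward force at B: δ_{BB} = L³/(3EI) = 91.54/EI.
With EI = 18000 kN·m²: δ_0 = 0.12586 m and δ_{BB} = 0.005086 m/kN.
Compatibility — the beam at B must follow the support down by 0.005 m: δ_0 − R_B·δ_{BB} = 0.005, so R_B = (0.12586 − 0.005)/0.005086 = 23.76 kN.

R_B = 23.76 kN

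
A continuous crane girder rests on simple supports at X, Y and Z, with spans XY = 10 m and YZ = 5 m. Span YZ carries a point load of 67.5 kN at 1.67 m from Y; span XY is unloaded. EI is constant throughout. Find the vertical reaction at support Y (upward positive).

Release continuity at Y by inserting a hinge; the redundant is the internal moment M_Y. The primary structure is two simply-supported spans XY and YZ.
Discontinuity in slope at Y on the released structure — sum the simple-span end rotations:
  span YZ: point load 67.5 at a = 1.67: Pab(L + b)/(6LEI) = 104.2/EI
  relative rotation θ_0 = (0 + 104.2)/EI = 104.2/EI
A unit hogging moment at Y produces rotation L₁/(3EI) + L₂/(3EI) = 5/EI.
Compatibility: M_Y·(L₁+L₂)/(3EI) = θ_0, giving M_Y = 20.85 kN·m (hogging).
Span XY, ΣM about X with M_Y applied at Y: R_Y^{XY}·10 = 0 + 20.85, so R_Y^{XY} = 2.085 kN and R_X = 0 − 2.085 = -2.085 kN.
Span YZ, ΣM about Z: R_Y^{YZ}·5 = 224.8 + 20.85, so R_Y^{YZ} = 49.12 kN and R_Z = 67.5 − 49.12 = 18.38 kN.
R_Y = 2.085 + 49.12 = 51.21 kN.

R_Y = 51.21 kN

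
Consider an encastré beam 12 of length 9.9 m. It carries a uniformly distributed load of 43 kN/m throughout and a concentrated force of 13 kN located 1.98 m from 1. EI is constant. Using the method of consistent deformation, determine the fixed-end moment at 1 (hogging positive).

M_1 = 367.7 kN·m

Release both end moments; the primary structure is a simply-supported span 12 with redundants M_1 and M_2.
Simple-span end rotations at 1 and 2 under the given loads:
  at 1: UDL 43: wL³/(24EI) = 1738/EI
  at 2: UDL 43: wL³/(24EI) = 1738/EI
  at 1: point load 13 at a = 1.98: Pab(L + b)/(6LEI) = 61.16/EI
  at 2: point load 13 at a = 1.98: Pab(L + a)/(6LEI) = 40.77/EI
  θ_10 = 1800/EI,  θ_20 = 1779/EI
Flexibility coefficients: a unit moment at one end gives L/(3EI) there and L/(6EI) at the far end, so f₁₁ = f₂₂ = 3.3/EI and f₁₂ = f₂₁ = 1.65/EI.
Compatibility — zero rotation at each built-in end:
  3.3 M_1 + 1.65 M_2 = 1800
  1.65 M_1 + 3.3 M_2 = 1779
Solving the pair gives M_1 = 367.7 kN·m and M_2 = 355.3 kN·m (hogging).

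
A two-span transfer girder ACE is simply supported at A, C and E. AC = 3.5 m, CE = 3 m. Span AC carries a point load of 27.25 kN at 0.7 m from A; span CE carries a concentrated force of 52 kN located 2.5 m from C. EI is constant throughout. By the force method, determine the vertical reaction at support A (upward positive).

R_A = 18.72 kN

Release continuity at C by inserting a hinge; the redundant is the internal moment M_C. The primary structure is two simply-supported spans AC and CE.
Discontinuity in slope at C on the released structure — sum the simple-span end rotations:
  span AC: point load 27.25 at a = 0.7: Pab(L + a)/(6LEI) = 10.68/EI
  span CE: point load 52 at a = 2.5: Pab(L + b)/(6LEI) = 12.64/EI
  relative rotation θ_0 = (10.68 + 12.64)/EI = 23.32/EI
A unit hogging moment at C produces rotation L₁/(3EI) + L₂/(3EI) = 2.167/EI.
Slope continuity at C: θ_0 = M_C·2.167/EI, so M_C = 23.32/2.167 = 10.76 kN·m (hogging).
Span AC, ΣM about A with M_C applied at C: R_C^{AC}·3.5 = 19.07 + 10.76, so R_C^{AC} = 8.525 kN and R_A = 27.25 − 8.525 = 18.72 kN.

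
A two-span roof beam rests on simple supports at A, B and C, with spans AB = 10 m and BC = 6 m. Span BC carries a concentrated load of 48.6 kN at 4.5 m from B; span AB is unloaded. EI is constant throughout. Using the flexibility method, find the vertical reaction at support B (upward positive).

Take M_B as the redundant. Released structure: two simple spans AB and BC with a hinge at B.
Discontinuity in slope at B on the released structure — sum the simple-span end rotations:
  span BC: point load 48.6 at a = 4.5: Pab(L + b)/(6LEI) = 68.34/EI
  relative rotation θ_0 = (0 + 68.34)/EI = 68.34/EI
A unit hogging moment at B produces rotation L₁/(3EI) + L₂/(3EI) = 5.333/EI.
Slope continuity at B: θ_0 = M_B·5.333/EI, so M_B = 68.34/5.333 = 12.81 kN·m (hogging).
Span AB, ΣM about A with M_B applied at B: R_B^{AB}·10 = 0 + 12.81, so R_B^{AB} = 1.281 kN and R_A = 0 − 1.281 = -1.281 kN.
Span BC, ΣM about C: R_B^{BC}·6 = 72.9 + 12.81, so R_B^{BC} = 14.29 kN and R_C = 48.6 − 14.29 = 34.31 kN.
R_B = 1.281 + 14.29 = 15.57 kN.

R_B = 15.57 kN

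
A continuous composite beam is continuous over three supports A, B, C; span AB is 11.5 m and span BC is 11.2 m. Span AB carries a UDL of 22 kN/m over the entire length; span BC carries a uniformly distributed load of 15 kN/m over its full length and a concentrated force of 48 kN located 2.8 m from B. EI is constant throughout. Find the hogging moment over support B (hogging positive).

M_B = 343.8 kN·m

Release continuity at B by inserting a hinge; the redundant is the internal moment M_B. The primary structure is two simply-supported spans AB and BC.
Rotations at B on the released spans (each span's end-slope, ×1/EI):
  span AB: UDL 22: wL³/(24EI) = 1394/EI
  span BC: UDL 15: wL³/(24EI) = 878.1/EI
  span BC: point load 48 at a = 2.8: Pab(L + b)/(6LEI) = 329.3/EI
  relative rotation θ_0 = (1394 + 1207)/EI = 2601/EI
A unit hogging moment at B produces rotation L₁/(3EI) + L₂/(3EI) = 7.567/EI.
Compatibility: M_B·(L₁+L₂)/(3EI) = θ_0, giving M_B = 343.8 kN·m (hogging).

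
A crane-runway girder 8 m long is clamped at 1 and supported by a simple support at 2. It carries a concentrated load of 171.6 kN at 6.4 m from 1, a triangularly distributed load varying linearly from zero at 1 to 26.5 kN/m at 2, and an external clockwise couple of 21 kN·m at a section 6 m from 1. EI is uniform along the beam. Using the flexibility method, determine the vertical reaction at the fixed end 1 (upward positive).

R_1 = 94.8 kN

Remove the prop at 2; the released (primary) structure is a cantilever built in at 1.
Deflection at 2 on the released cantilever, summing each load's contribution:
  point load 171.6 at a = 6.4: Pa²(3L − a)/(6EI) = 20618/EI
  triangular load, peak 26.5 at the free end: 11w₀L⁴/(120EI) = 9950/EI
  clockwise couple 21 at a = 6: M₀a(2L − a)/(2EI) = 630/EI
  δ_0 = 31197/EI
Tip deflection under a unit load at 2: L³/(3EI) = 170.7/EI.
The prop prevents deflection at 2: R_2 = δ_0/δ_{22} = 31197/170.7 = 182.8 kN.
Vertical equilibrium: R_1 = ΣP − R_2 = 277.6 − 182.8 = 94.8 kN.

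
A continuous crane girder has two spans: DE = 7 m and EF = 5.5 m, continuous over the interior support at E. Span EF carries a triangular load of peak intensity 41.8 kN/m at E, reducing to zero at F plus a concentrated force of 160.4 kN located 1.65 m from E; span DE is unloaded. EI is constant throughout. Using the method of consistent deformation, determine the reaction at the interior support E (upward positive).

R_E = 223.5 kN

Release continuity at E by inserting a hinge; the redundant is the internal moment M_E. The primary structure is two simply-supported spans DE and EF.
Discontinuity in slope at E on the released structure — sum the simple-span end rotations:
  span EF: triangular load, peak 41.8: w₀L³/(45EI) = 154.5/EI
  span EF: point load 160.4 at a = 1.65: Pab(L + b)/(6LEI) = 288.7/EI
  relative rotation θ_0 = (0 + 443.2)/EI = 443.2/EI
A unit hogging moment at E produces rotation L₁/(3EI) + L₂/(3EI) = 4.167/EI.
Slope continuity at E: θ_0 = M_E·4.167/EI, so M_E = 443.2/4.167 = 106.4 kN·m (hogging).
Span DE, ΣM about D with M_E applied at E: R_E^{DE}·7 = 0 + 106.4, so R_E^{DE} = 15.2 kN and R_D = 0 − 15.2 = -15.2 kN.
Span EF, ΣM about F: R_E^{EF}·5.5 = 1039 + 106.4, so R_E^{EF} = 208.3 kN and R_F = 275.4 − 208.3 = 67.1 kN.
R_E = 15.2 + 208.3 = 223.5 kN.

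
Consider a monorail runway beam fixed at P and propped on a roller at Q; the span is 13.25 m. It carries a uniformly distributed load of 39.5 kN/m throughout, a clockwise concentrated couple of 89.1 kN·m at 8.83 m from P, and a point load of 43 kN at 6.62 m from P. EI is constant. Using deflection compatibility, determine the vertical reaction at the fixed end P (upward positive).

Release the roller at Q. Primary structure: cantilever fixed at P.
Primary-structure tip deflection at Q by superposition:
  UDL 39.5: wL⁴/(8EI) = 152185/EI
  clockwise couple 89.1 at a = 8.83: M₀a(2L − a)/(2EI) = 6951/EI
  point load 43 at a = 6.62: Pa²(3L − a)/(6EI) = 10405/EI
  δ_0 = 169541/EI
Tip deflection under a unit load at Q: L³/(3EI) = 775.4/EI.
Compatibility at Q: δ_0 − R_Q·δ_{QQ} = 0, so R_Q = 169541/775.4 = 218.6 kN.
Vertical equilibrium: R_P = ΣP − R_Q = 566.4 − 218.6 = 347.7 kN.

R_P = 347.7 kN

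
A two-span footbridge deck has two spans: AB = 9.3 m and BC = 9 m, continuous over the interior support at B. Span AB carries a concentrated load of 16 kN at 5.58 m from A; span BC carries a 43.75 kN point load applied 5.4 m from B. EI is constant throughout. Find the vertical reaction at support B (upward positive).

Take M_B as the redundant. Released structure: two simple spans AB and BC with a hinge at B.
End slopes at the hinge B, treating each span as simply supported:
  span AB: point load 16 at a = 5.58: Pab(L + a)/(6LEI) = 88.57/EI
  span BC: point load 43.75 at a = 5.4: Pab(L + b)/(6LEI) = 198.4/EI
  relative rotation θ_0 = (88.57 + 198.4)/EI = 287/EI
A unit hogging moment at B produces rotation L₁/(3EI) + L₂/(3EI) = 6.1/EI.
Slope continuity at B: θ_0 = M_B·6.1/EI, so M_B = 287/6.1 = 47.05 kN·m (hogging).
Span AB, ΣM about A with M_B applied at B: R_B^{AB}·9.3 = 89.28 + 47.05, so R_B^{AB} = 14.66 kN and R_A = 16 − 14.66 = 1.341 kN.
Span BC, ΣM about C: R_B^{BC}·9 = 157.5 + 47.05, so R_B^{BC} = 22.73 kN and R_C = 43.75 − 22.73 = 21.02 kN.
R_B = 14.66 + 22.73 = 37.39 kN.

R_B = 37.39 kN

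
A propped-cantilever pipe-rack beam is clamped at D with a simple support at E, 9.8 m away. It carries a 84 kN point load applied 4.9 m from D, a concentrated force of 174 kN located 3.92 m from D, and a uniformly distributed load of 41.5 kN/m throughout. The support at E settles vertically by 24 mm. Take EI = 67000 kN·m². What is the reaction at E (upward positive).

R_E = 209.8 kN

Take the reaction at E as the redundant and release it; the primary structure is a cantilever fixed at D.
Downward deflection at the released point E due to the loads:
  point load 84 at a = 4.9: Pa²(3L − a)/(6EI) = 8235/EI
  point load 174 at a = 3.92: Pa²(3L − a)/(6EI) = 11355/EI
  UDL 41.5: wL⁴/(8EI) = 47848/EI
  δ_0 = 67438/EI
Tip deflection under a unit load at E: L³/(3EI) = 313.7/EI.
With EI = 67000 kN·m²: δ_0 = 1.0065 m and δ_{EE} = 0.004683 m/kN.
Compatibility — the beam at E must follow the support down by 0.024 m: δ_0 − R_E·δ_{EE} = 0.024, so R_E = (1.0065 − 0.024)/0.004683 = 209.8 kN.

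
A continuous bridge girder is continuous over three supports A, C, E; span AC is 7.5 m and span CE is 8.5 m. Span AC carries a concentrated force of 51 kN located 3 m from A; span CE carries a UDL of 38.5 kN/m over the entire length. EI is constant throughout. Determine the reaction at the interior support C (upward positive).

R_C = 237.9 kN

Release continuity at C by inserting a hinge; the redundant is the internal moment M_C. The primary structure is two simply-supported spans AC and CE.
End slopes at the hinge C, treating each span as simply supported:
  span AC: point load 51 at a = 3: Pab(L + a)/(6LEI) = 160.7/EI
  span CE: UDL 38.5: wL³/(24EI) = 985.2/EI
  relative rotation θ_0 = (160.7 + 985.2)/EI = 1146/EI
A unit hogging moment at C produces rotation L₁/(3EI) + L₂/(3EI) = 5.333/EI.
Compatibility: M_C·(L₁+L₂)/(3EI) = θ_0, giving M_C = 214.8 kN·m (hogging).
Span AC, ΣM about A with M_C applied at C: R_C^{AC}·7.5 = 153 + 214.8, so R_C^{AC} = 49.05 kN and R_A = 51 − 49.05 = 1.955 kN.
Span CE, ΣM about E: R_C^{CE}·8.5 = 1391 + 214.8, so R_C^{CE} = 188.9 kN and R_E = 327.2 − 188.9 = 138.3 kN.
R_C = 49.05 + 188.9 = 237.9 kN.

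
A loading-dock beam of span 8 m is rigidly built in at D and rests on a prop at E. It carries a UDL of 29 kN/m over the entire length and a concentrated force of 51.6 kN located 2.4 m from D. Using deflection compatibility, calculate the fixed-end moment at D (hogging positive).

M_D = 305.7 kN·m

Take the reaction at E as the redundant and release it; the primary structure is a cantilever fixed at D.
Free-end deflection of the primary structure under the applied loading (downward +):
  UDL 29: wL⁴/(8EI) = 14848/EI
  point load 51.6 at a = 2.4: Pa²(3L − a)/(6EI) = 1070/EI
  δ_0 = 15918/EI
Flexibility coefficient — unit upward force at E: δ_{EE} = L³/(3EI) = 170.7/EI.
Compatibility at E: δ_0 − R_E·δ_{EE} = 0, so R_E = 15918/170.7 = 93.27 kN.
Moment equilibrium about D: M_D = Σ(load moments about D) − R_E·L = 1052 − 93.27×8 = 305.7 kN·m.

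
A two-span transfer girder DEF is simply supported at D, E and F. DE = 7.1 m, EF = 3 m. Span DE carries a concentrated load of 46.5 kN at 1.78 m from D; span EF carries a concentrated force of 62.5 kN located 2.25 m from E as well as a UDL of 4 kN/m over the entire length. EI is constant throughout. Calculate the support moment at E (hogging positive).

Insert a hinge at E; M_E is the redundant, and each span becomes simply supported.
Rotations at E on the released spans (each span's end-slope, ×1/EI):
  span DE: point load 46.5 at a = 1.78: Pab(L + a)/(6LEI) = 91.79/EI
  span EF: point load 62.5 at a = 2.25: Pab(L + b)/(6LEI) = 21.97/EI
  span EF: UDL 4: wL³/(24EI) = 4.5/EI
  relative rotation θ_0 = (91.79 + 26.47)/EI = 118.3/EI
A unit hogging moment at E produces rotation L₁/(3EI) + L₂/(3EI) = 3.367/EI.
Slope continuity at E: θ_0 = M_E·3.367/EI, so M_E = 118.3/3.367 = 35.13 kN·m (hogging).

M_E = 35.13 kN·m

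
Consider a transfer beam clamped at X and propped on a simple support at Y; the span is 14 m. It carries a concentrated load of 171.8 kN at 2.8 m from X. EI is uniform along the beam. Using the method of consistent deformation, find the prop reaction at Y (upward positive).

Take the reaction at Y as the redundant and release it; the primary structure is a cantilever fixed at X.
Downward deflection at the released point Y due to the loads:
  point load 171.8 at a = 2.8: Pa²(3L − a)/(6EI) = 8800/EI
Flexibility coefficient — unit upward force at Y: δ_{YY} = L³/(3EI) = 914.7/EI.
The prop prevents deflection at Y: R_Y = δ_0/δ_{YY} = 8800/914.7 = 9.621 kN.

R_Y = 9.621 kN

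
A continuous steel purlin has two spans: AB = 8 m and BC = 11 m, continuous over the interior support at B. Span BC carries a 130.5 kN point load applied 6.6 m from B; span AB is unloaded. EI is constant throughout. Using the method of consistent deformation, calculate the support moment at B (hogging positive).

M_B = 139.6 kN·m

Take M_B as the redundant. Released structure: two simple spans AB and BC with a hinge at B.
End slopes at the hinge B, treating each span as simply supported:
  span BC: point load 130.5 at a = 6.6: Pab(L + b)/(6LEI) = 884.3/EI
  relative rotation θ_0 = (0 + 884.3)/EI = 884.3/EI
A unit hogging moment at B produces rotation L₁/(3EI) + L₂/(3EI) = 6.333/EI.
Compatibility: M_B·(L₁+L₂)/(3EI) = θ_0, giving M_B = 139.6 kN·m (hogging).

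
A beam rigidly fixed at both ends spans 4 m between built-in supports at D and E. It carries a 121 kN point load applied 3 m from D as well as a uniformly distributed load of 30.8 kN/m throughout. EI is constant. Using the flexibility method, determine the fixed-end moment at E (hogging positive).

Take the two fixed-end moments M_D, M_E as redundants; the released structure is the simple span DE.
Simple-span end rotations at D and E under the given loads:
  at D: point load 121 at a = 3: Pab(L + b)/(6LEI) = 75.62/EI
  at E: point load 121 at a = 3: Pab(L + a)/(6LEI) = 105.9/EI
  at D: UDL 30.8: wL³/(24EI) = 82.13/EI
  at E: UDL 30.8: wL³/(24EI) = 82.13/EI
  θ_D0 = 157.8/EI,  θ_E0 = 188/EI
Flexibility coefficients: a unit moment at one end gives L/(3EI) there and L/(6EI) at the far end, so f₁₁ = f₂₂ = 1.333/EI and f₁₂ = f₂₁ = 0.6667/EI.
Compatibility — zero rotation at each built-in end:
  1.333 M_D + 0.6667 M_E = 157.8
  0.6667 M_D + 1.333 M_E = 188
Solving the pair gives M_D = 63.75 kN·m and M_E = 109.1 kN·m (hogging).

M_E = 109.1 kN·m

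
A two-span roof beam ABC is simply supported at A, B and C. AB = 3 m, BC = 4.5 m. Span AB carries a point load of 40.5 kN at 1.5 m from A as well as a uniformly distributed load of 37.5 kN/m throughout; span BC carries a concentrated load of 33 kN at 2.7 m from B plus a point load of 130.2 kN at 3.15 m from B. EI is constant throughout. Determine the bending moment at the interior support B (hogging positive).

M_B = 88.94 kN·m

Insert a hinge at B; M_B is the redundant, and each span becomes simply supported.
Rotations at B on the released spans (each span's end-slope, ×1/EI):
  span AB: point load 40.5 at a = 1.5: Pab(L + a)/(6LEI) = 22.78/EI
  span AB: UDL 37.5: wL³/(24EI) = 42.19/EI
  span BC: point load 33 at a = 2.7: Pab(L + b)/(6LEI) = 37.42/EI
  span BC: point load 130.2 at a = 3.15: Pab(L + b)/(6LEI) = 120/EI
  relative rotation θ_0 = (64.97 + 157.4)/EI = 222.4/EI
A unit hogging moment at B produces rotation L₁/(3EI) + L₂/(3EI) = 2.5/EI.
Slope continuity at B: θ_0 = M_B·2.5/EI, so M_B = 222.4/2.5 = 88.94 kN·m (hogging).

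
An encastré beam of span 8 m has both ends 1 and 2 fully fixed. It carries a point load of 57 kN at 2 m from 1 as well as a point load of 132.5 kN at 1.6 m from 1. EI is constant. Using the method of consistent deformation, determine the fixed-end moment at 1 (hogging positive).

M_1 = 199.8 kN·m

Release both end moments; the primary structure is a simply-supported span 12 with redundants M_1 and M_2.
End rotations of the released simple span under the applied load (×1/EI):
  at 1: point load 57 at a = 2: Pab(L + b)/(6LEI) = 199.5/EI
  at 2: point load 57 at a = 2: Pab(L + a)/(6LEI) = 142.5/EI
  at 1: point load 132.5 at a = 1.6: Pab(L + b)/(6LEI) = 407/EI
  at 2: point load 132.5 at a = 1.6: Pab(L + a)/(6LEI) = 271.4/EI
  θ_10 = 606.5/EI,  θ_20 = 413.9/EI
Flexibility coefficients: a unit moment at one end gives L/(3EI) there and L/(6EI) at the far end, so f₁₁ = f₂₂ = 2.667/EI and f₁₂ = f₂₁ = 1.333/EI.
Compatibility — zero rotation at each built-in end:
  2.667 M_1 + 1.333 M_2 = 606.5
  1.333 M_1 + 2.667 M_2 = 413.9
Solving the pair gives M_1 = 199.8 kN·m and M_2 = 55.3 kN·m (hogging).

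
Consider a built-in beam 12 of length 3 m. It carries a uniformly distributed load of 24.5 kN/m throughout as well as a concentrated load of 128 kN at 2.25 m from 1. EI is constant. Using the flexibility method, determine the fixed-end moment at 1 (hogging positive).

Release both end moments; the primary structure is a simply-supported span 12 with redundants M_1 and M_2.
End rotations of the released simple span under the applied load (×1/EI):
  at 1: UDL 24.5: wL³/(24EI) = 27.56/EI
  at 2: UDL 24.5: wL³/(24EI) = 27.56/EI
  at 1: point load 128 at a = 2.25: Pab(L + b)/(6LEI) = 45/EI
  at 2: point load 128 at a = 2.25: Pab(L + a)/(6LEI) = 63/EI
  θ_10 = 72.56/EI,  θ_20 = 90.56/EI
Flexibility coefficients: a unit moment at one end gives L/(3EI) there and L/(6EI) at the far end, so f₁₁ = f₂₂ = 1/EI and f₁₂ = f₂₁ = 0.5/EI.
Compatibility — zero rotation at each built-in end:
  1 M_1 + 0.5 M_2 = 72.56
  0.5 M_1 + 1 M_2 = 90.56
Solving the pair gives M_1 = 36.38 kN·m and M_2 = 72.38 kN·m (hogging).

M_1 = 36.38 kN·m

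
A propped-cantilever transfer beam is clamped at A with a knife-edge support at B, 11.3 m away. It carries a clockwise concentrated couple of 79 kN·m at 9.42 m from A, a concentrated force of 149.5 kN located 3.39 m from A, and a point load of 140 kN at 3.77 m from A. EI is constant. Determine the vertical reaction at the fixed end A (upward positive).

R_A = 240.4 kN

Release the roller at B. Primary structure: cantilever fixed at A.
Downward deflection at the released point B due to the loads:
  clockwise couple 79 at a = 9.42: M₀a(2L − a)/(2EI) = 4904/EI
  point load 149.5 at a = 3.39: Pa²(3L − a)/(6EI) = 8736/EI
  point load 140 at a = 3.77: Pa²(3L − a)/(6EI) = 9992/EI
  δ_0 = 23633/EI
Flexibility coefficient — unit upward force at B: δ_{BB} = L³/(3EI) = 481/EI.
Compatibility at B: δ_0 − R_B·δ_{BB} = 0, so R_B = 23633/481 = 49.14 kN.
Vertical equilibrium: R_A = ΣP − R_B = 289.5 − 49.14 = 240.4 kN.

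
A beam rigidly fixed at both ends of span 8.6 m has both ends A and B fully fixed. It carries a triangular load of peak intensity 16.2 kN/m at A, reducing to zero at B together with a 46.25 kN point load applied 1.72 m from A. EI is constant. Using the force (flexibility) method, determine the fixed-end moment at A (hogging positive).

Release both end moments; the primary structure is a simply-supported span AB with redundants M_A and M_B.
Simple-span end rotations at A and B under the given loads:
  at A: triangular load, peak 16.2: w₀L³/(45EI) = 229/EI
  at B: triangular load, peak 16.2: 7w₀L³/(360EI) = 200.4/EI
  at A: point load 46.25 at a = 1.72: Pab(L + b)/(6LEI) = 164.2/EI
  at B: point load 46.25 at a = 1.72: Pab(L + a)/(6LEI) = 109.5/EI
  θ_A0 = 393.2/EI,  θ_B0 = 309.8/EI
Flexibility coefficients: a unit moment at one end gives L/(3EI) there and L/(6EI) at the far end, so f₁₁ = f₂₂ = 2.867/EI and f₁₂ = f₂₁ = 1.433/EI.
Compatibility — zero rotation at each built-in end:
  2.867 M_A + 1.433 M_B = 393.2
  1.433 M_A + 2.867 M_B = 309.8
Solving the pair gives M_A = 110.8 kN·m and M_B = 52.67 kN·m (hogging).

M_A = 110.8 kN·m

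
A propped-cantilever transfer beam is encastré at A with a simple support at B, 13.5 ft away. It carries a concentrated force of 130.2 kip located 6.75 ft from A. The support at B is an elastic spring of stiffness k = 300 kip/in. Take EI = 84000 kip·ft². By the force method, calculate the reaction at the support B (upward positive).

R_B = 39.56 kip

Remove the prop at B; the released (primary) structure is a cantilever built in at A.
Deflection at B on the released cantilever, summing each load's contribution:
  point load 130.2 at a = 6.75: Pa²(3L − a)/(6EI) = 33369/EI
Flexibility coefficient — unit upward force at B: δ_{BB} = L³/(3EI) = 820.1/EI.
With EI = 84000 kip·ft²: δ_0 = 0.39725 ft and δ_{BB} = 0.009763 ft/kip.
Compatibility — the spring shortens by R_B/k under the reaction it provides: δ_0 − R_B·δ_{BB} = R_B/k. With 1/k = 1/(300×12) ft/kip = 0.000278 ft/kip, R_B = δ_0 / (δ_{BB} + 1/k) = 0.39725 / (0.009763 + 0.000278) = 39.56 kip.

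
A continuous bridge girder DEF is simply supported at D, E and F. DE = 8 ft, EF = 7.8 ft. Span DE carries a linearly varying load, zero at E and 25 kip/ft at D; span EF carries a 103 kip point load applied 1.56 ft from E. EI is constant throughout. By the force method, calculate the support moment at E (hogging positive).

M_E = 104.4 kip·ft

Insert a hinge at E; M_E is the redundant, and each span becomes simply supported.
End slopes at the hinge E, treating each span as simply supported:
  span DE: triangular load, peak 25: 7w₀L³/(360EI) = 248.9/EI
  span EF: point load 103 at a = 1.56: Pab(L + b)/(6LEI) = 300.8/EI
  relative rotation θ_0 = (248.9 + 300.8)/EI = 549.7/EI
A unit hogging moment at E produces rotation L₁/(3EI) + L₂/(3EI) = 5.267/EI.
Compatibility: M_E·(L₁+L₂)/(3EI) = θ_0, giving M_E = 104.4 kip·ft (hogging).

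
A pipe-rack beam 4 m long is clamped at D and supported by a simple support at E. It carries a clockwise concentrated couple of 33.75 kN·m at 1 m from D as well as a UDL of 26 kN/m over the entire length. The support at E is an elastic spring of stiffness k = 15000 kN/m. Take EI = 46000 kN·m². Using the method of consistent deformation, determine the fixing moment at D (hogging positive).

M_D = 85.99 kN·m

Remove the prop at E; the released (primary) structure is a cantilever built in at D.
Downward deflection at the released point E due to the loads:
  clockwise couple 33.75 at a = 1: M₀a(2L − a)/(2EI) = 118.1/EI
  UDL 26: wL⁴/(8EI) = 832/EI
  δ_0 = 950.1/EI
Tip deflection under a unit load at E: L³/(3EI) = 21.33/EI.
With EI = 46000 kN·m²: δ_0 = 0.020655 m and δ_{EE} = 0.000464 m/kN.
Compatibility — the spring shortens by R_E/k under the reaction it provides: δ_0 − R_E·δ_{EE} = R_E/k. With 1/k = 0.000067 m/kN, R_E = δ_0 / (δ_{EE} + 1/k) = 0.020655 / (0.000464 + 0.000067) = 38.94 kN.
Moment equilibrium about D: M_D = Σ(load moments about D) − R_E·L = 241.8 − 38.94×4 = 85.99 kN·m.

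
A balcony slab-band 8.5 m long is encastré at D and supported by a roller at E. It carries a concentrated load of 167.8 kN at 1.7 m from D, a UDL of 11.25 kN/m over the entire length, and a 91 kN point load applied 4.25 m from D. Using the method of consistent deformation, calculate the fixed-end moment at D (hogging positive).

Take the reaction at E as the redundant and release it; the primary structure is a cantilever fixed at D.
Deflection at E on the released cantilever, summing each load's contribution:
  point load 167.8 at a = 1.7: Pa²(3L − a)/(6EI) = 1924/EI
  UDL 11.25: wL⁴/(8EI) = 7341/EI
  point load 91 at a = 4.25: Pa²(3L − a)/(6EI) = 5821/EI
  δ_0 = 15086/EI
Flexibility coefficient — unit upward force at E: δ_{EE} = L³/(3EI) = 204.7/EI.
Compatibility at E: δ_0 − R_E·δ_{EE} = 0, so R_E = 15086/204.7 = 73.69 kN.
Moment equilibrium about D: M_D = Σ(load moments about D) − R_E·L = 1078 − 73.69×8.5 = 452 kN·m.

M_D = 452 kN·m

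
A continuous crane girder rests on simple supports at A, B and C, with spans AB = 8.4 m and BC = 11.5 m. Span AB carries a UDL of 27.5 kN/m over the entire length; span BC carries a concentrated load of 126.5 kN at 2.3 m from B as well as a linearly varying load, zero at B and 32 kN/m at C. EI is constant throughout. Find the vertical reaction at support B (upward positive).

R_B = 353.5 kN

Take M_B as the redundant. Released structure: two simple spans AB and BC with a hinge at B.
End slopes at the hinge B, treating each span as simply supported:
  span AB: UDL 27.5: wL³/(24EI) = 679.1/EI
  span BC: point load 126.5 at a = 2.3: Pab(L + b)/(6LEI) = 803/EI
  span BC: triangular load, peak 32: 7w₀L³/(360EI) = 946.3/EI
  relative rotation θ_0 = (679.1 + 1749)/EI = 2428/EI
A unit hogging moment at B produces rotation L₁/(3EI) + L₂/(3EI) = 6.633/EI.
Compatibility: M_B·(L₁+L₂)/(3EI) = θ_0, giving M_B = 366.1 kN·m (hogging).
Span AB, ΣM about A with M_B applied at B: R_B^{AB}·8.4 = 970.2 + 366.1, so R_B^{AB} = 159.1 kN and R_A = 231 − 159.1 = 71.92 kN.
Span BC, ΣM about C: R_B^{BC}·11.5 = 1869 + 366.1, so R_B^{BC} = 194.4 kN and R_C = 310.5 − 194.4 = 116.1 kN.
R_B = 159.1 + 194.4 = 353.5 kN.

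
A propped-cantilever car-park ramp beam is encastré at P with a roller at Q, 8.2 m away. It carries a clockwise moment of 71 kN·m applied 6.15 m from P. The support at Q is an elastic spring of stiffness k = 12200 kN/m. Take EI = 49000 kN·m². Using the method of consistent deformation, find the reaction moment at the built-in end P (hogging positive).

M_P = -26.71 kN·m

Release the roller at Q. Primary structure: cantilever fixed at P.
Free-end deflection of the primary structure under the applied loading (downward +):
  clockwise couple 71 at a = 6.15: M₀a(2L − a)/(2EI) = 2238/EI
Tip deflection under a unit load at Q: L³/(3EI) = 183.8/EI.
With EI = 49000 kN·m²: δ_0 = 0.04567 m and δ_{QQ} = 0.003751 m/kN.
Compatibility — the spring shortens by R_Q/k under the reaction it provides: δ_0 − R_Q·δ_{QQ} = R_Q/k. With 1/k = 0.000082 m/kN, R_Q = δ_0 / (δ_{QQ} + 1/k) = 0.04567 / (0.003751 + 0.000082) = 11.92 kN.
Moment equilibrium about P: M_P = Σ(load moments about P) − R_Q·L = 71 − 11.92×8.2 = -26.71 kN·m.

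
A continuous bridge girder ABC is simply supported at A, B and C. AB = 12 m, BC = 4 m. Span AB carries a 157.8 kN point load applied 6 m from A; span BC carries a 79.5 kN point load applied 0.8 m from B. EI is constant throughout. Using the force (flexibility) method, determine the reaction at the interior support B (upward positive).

R_B = 235.1 kN

Insert a hinge at B; M_B is the redundant, and each span becomes simply supported.
Rotations at B on the released spans (each span's end-slope, ×1/EI):
  span AB: point load 157.8 at a = 6: Pab(L + a)/(6LEI) = 1420/EI
  span BC: point load 79.5 at a = 0.8: Pab(L + b)/(6LEI) = 61.06/EI
  relative rotation θ_0 = (1420 + 61.06)/EI = 1481/EI
A unit hogging moment at B produces rotation L₁/(3EI) + L₂/(3EI) = 5.333/EI.
Slope continuity at B: θ_0 = M_B·5.333/EI, so M_B = 1481/5.333 = 277.7 kN·m (hogging).
Span AB, ΣM about A with M_B applied at B: R_B^{AB}·12 = 946.8 + 277.7, so R_B^{AB} = 102 kN and R_A = 157.8 − 102 = 55.76 kN.
Span BC, ΣM about C: R_B^{BC}·4 = 254.4 + 277.7, so R_B^{BC} = 133 kN and R_C = 79.5 − 133 = -53.53 kN.
R_B = 102 + 133 = 235.1 kN.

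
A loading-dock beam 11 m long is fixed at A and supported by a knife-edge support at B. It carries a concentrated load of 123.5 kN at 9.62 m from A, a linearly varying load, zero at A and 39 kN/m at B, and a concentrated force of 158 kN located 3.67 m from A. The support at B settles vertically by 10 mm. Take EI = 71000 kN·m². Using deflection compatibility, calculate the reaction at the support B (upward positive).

Remove the prop at B; the released (primary) structure is a cantilever built in at A.
Free-end deflection of the primary structure under the applied loading (downward +):
  point load 123.5 at a = 9.62: Pa²(3L − a)/(6EI) = 44536/EI
  triangular load, peak 39 at the free end: 11w₀L⁴/(120EI) = 52342/EI
  point load 158 at a = 3.67: Pa²(3L − a)/(6EI) = 10403/EI
  δ_0 = 107280/EI
Tip deflection under a unit load at B: L³/(3EI) = 443.7/EI.
With EI = 71000 kN·m²: δ_0 = 1.511 m and δ_{BB} = 0.006249 m/kN.
Compatibility — the beam at B must follow the support down by 0.01 m: δ_0 − R_B·δ_{BB} = 0.01, so R_B = (1.511 − 0.01)/0.006249 = 240.2 kN.

R_B = 240.2 kN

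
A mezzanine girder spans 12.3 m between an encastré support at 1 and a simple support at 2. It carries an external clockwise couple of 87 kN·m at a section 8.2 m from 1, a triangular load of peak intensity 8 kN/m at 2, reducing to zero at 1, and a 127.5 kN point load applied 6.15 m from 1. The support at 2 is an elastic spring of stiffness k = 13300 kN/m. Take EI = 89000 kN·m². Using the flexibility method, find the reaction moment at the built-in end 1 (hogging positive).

M_1 = 345.7 kN·m

Release the roller at 2. Primary structure: cantilever fixed at 1.
Free-end deflection of the primary structure under the applied loading (downward +):
  clockwise couple 87 at a = 8.2: M₀a(2L − a)/(2EI) = 5850/EI
  triangular load, peak 8 at the free end: 11w₀L⁴/(120EI) = 16785/EI
  point load 127.5 at a = 6.15: Pa²(3L − a)/(6EI) = 24715/EI
  δ_0 = 47350/EI
Tip deflection under a unit load at 2: L³/(3EI) = 620.3/EI.
With EI = 89000 kN·m²: δ_0 = 0.53202 m and δ_{22} = 0.00697 m/kN.
Compatibility — the spring shortens by R_2/k under the reaction it provides: δ_0 − R_2·δ_{22} = R_2/k. With 1/k = 0.000075 m/kN, R_2 = δ_0 / (δ_{22} + 1/k) = 0.53202 / (0.00697 + 0.000075) = 75.52 kN.
Moment equilibrium about 1: M_1 = Σ(load moments about 1) − R_2·L = 1275 − 75.52×12.3 = 345.7 kN·m.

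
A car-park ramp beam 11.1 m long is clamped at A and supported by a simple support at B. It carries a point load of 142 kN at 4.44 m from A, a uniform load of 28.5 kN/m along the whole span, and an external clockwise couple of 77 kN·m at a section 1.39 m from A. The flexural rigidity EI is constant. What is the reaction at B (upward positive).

Release the roller at B. Primary structure: cantilever fixed at A.
Free-end deflection of the primary structure under the applied loading (downward +):
  point load 142 at a = 4.44: Pa²(3L − a)/(6EI) = 13465/EI
  UDL 28.5: wL⁴/(8EI) = 54081/EI
  clockwise couple 77 at a = 1.39: M₀a(2L − a)/(2EI) = 1114/EI
  δ_0 = 68660/EI
Flexibility coefficient — unit upward force at B: δ_{BB} = L³/(3EI) = 455.9/EI.
The prop prevents deflection at B: R_B = δ_0/δ_{BB} = 68660/455.9 = 150.6 kN.

R_B = 150.6 kN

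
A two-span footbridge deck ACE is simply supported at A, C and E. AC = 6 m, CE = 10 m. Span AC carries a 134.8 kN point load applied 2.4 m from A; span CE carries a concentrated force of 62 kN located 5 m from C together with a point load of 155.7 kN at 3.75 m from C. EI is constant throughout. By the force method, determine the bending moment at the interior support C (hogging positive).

M_C = 308.9 kN·m

Insert a hinge at C; M_C is the redundant, and each span becomes simply supported.
Discontinuity in slope at C on the released structure — sum the simple-span end rotations:
  span AC: point load 134.8 at a = 2.4: Pab(L + a)/(6LEI) = 271.8/EI
  span CE: point load 62 at a = 5: Pab(L + b)/(6LEI) = 387.5/EI
  span CE: point load 155.7 at a = 3.75: Pab(L + b)/(6LEI) = 988.3/EI
  relative rotation θ_0 = (271.8 + 1376)/EI = 1648/EI
A unit hogging moment at C produces rotation L₁/(3EI) + L₂/(3EI) = 5.333/EI.
Compatibility: M_C·(L₁+L₂)/(3EI) = θ_0, giving M_C = 308.9 kN·m (hogging).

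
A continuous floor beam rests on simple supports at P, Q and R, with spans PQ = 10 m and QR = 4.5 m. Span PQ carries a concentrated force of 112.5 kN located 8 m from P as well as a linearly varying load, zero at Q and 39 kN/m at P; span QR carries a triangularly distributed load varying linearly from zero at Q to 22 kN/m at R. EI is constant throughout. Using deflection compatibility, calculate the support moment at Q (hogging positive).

M_Q = 276.7 kN·m

Insert a hinge at Q; M_Q is the redundant, and each span becomes simply supported.
Discontinuity in slope at Q on the released structure — sum the simple-span end rotations:
  span PQ: point load 112.5 at a = 8: Pab(L + a)/(6LEI) = 540/EI
  span PQ: triangular load, peak 39: 7w₀L³/(360EI) = 758.3/EI
  span QR: triangular load, peak 22: 7w₀L³/(360EI) = 38.98/EI
  relative rotation θ_0 = (1298 + 38.98)/EI = 1337/EI
A unit hogging moment at Q produces rotation L₁/(3EI) + L₂/(3EI) = 4.833/EI.
Slope continuity at Q: θ_0 = M_Q·4.833/EI, so M_Q = 1337/4.833 = 276.7 kN·m (hogging).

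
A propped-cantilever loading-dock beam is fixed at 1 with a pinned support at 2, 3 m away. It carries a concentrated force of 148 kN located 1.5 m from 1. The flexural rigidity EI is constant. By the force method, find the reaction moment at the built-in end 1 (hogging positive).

M_1 = 83.25 kN·m

Take the reaction at 2 as the redundant and release it; the primary structure is a cantilever fixed at 1.
Deflection at 2 on the released cantilever, summing each load's contribution:
  point load 148 at a = 1.5: Pa²(3L − a)/(6EI) = 416.2/EI
Tip deflection under a unit load at 2: L³/(3EI) = 9/EI.
Compatibility at 2: δ_0 − R_2·δ_{22} = 0, so R_2 = 416.2/9 = 46.25 kN.
Moment equilibrium about 1: M_1 = Σ(load moments about 1) − R_2·L = 222 − 46.25×3 = 83.25 kN·m.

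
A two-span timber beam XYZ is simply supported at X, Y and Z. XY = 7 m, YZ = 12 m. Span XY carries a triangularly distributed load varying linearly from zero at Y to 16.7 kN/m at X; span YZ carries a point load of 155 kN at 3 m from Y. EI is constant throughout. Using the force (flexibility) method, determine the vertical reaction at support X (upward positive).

Take M_Y as the redundant. Released structure: two simple spans XY and YZ with a hinge at Y.
Rotations at Y on the released spans (each span's end-slope, ×1/EI):
  span XY: triangular load, peak 16.7: 7w₀L³/(360EI) = 111.4/EI
  span YZ: point load 155 at a = 3: Pab(L + b)/(6LEI) = 1221/EI
  relative rotation θ_0 = (111.4 + 1221)/EI = 1332/EI
A unit hogging moment at Y produces rotation L₁/(3EI) + L₂/(3EI) = 6.333/EI.
Compatibility: M_Y·(L₁+L₂)/(3EI) = θ_0, giving M_Y = 210.3 kN·m (hogging).
Span XY, ΣM about X with M_Y applied at Y: R_Y^{XY}·7 = 136.4 + 210.3, so R_Y^{XY} = 49.53 kN and R_X = 58.45 − 49.53 = 8.921 kN.

R_X = 8.921 kN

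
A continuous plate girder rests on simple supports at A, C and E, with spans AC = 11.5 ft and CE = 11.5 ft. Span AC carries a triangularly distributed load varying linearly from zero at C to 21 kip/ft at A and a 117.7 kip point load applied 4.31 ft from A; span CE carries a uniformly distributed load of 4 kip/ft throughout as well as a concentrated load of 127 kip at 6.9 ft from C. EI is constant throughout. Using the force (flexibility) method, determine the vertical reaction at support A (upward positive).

R_A = 124 kip

Insert a hinge at C; M_C is the redundant, and each span becomes simply supported.
Rotations at C on the released spans (each span's end-slope, ×1/EI):
  span AC: triangular load, peak 21: 7w₀L³/(360EI) = 621/EI
  span AC: point load 117.7 at a = 4.31: Pab(L + a)/(6LEI) = 835.7/EI
  span CE: UDL 4: wL³/(24EI) = 253.5/EI
  span CE: point load 127 at a = 6.9: Pab(L + b)/(6LEI) = 940.6/EI
  relative rotation θ_0 = (1457 + 1194)/EI = 2651/EI
A unit hogging moment at C produces rotation L₁/(3EI) + L₂/(3EI) = 7.667/EI.
Compatibility: M_C·(L₁+L₂)/(3EI) = θ_0, giving M_C = 345.8 kip·ft (hogging).
Span AC, ΣM about A with M_C applied at C: R_C^{AC}·11.5 = 970.2 + 345.8, so R_C^{AC} = 114.4 kip and R_A = 238.4 − 114.4 = 124 kip.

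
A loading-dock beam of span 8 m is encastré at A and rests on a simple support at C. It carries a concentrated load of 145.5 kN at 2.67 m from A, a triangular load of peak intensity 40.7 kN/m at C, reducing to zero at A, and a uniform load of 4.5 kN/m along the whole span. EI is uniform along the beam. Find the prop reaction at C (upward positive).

Release the roller at C. Primary structure: cantilever fixed at A.
Free-end deflection of the primary structure under the applied loading (downward +):
  point load 145.5 at a = 2.67: Pa²(3L − a)/(6EI) = 3687/EI
  triangular load, peak 40.7 at the free end: 11w₀L⁴/(120EI) = 15281/EI
  UDL 4.5: wL⁴/(8EI) = 2304/EI
  δ_0 = 21273/EI
Tip deflection under a unit load at C: L³/(3EI) = 170.7/EI.
Compatibility at C: δ_0 − R_C·δ_{CC} = 0, so R_C = 21273/170.7 = 124.6 kN.

R_C = 124.6 kN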